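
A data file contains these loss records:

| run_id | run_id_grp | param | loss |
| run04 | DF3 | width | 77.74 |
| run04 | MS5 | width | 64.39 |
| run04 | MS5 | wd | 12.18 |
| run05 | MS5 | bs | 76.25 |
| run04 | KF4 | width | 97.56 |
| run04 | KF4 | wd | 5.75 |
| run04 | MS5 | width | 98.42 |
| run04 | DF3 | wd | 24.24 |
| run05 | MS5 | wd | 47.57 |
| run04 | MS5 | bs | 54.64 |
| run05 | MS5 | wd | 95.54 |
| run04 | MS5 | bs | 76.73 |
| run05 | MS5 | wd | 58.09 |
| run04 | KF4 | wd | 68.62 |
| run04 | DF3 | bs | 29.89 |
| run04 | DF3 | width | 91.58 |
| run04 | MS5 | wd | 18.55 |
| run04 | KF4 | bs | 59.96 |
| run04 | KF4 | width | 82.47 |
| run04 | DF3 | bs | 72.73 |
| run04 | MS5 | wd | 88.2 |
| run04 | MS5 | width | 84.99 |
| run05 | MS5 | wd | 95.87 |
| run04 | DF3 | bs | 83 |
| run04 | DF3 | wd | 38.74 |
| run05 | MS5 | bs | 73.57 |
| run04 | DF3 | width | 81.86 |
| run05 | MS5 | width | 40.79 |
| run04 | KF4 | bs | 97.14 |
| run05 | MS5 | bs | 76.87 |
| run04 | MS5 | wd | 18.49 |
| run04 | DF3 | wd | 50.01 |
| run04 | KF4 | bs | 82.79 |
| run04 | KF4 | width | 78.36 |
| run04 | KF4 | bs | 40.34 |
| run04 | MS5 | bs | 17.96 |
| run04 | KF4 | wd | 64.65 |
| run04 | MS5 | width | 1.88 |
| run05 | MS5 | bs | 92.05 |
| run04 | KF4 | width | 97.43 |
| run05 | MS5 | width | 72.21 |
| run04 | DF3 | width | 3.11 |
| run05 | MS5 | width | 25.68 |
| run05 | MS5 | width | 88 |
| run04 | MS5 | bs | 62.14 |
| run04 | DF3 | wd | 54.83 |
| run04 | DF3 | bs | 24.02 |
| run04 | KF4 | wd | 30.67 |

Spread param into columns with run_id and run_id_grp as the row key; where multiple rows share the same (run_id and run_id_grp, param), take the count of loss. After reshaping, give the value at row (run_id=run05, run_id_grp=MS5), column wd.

4

Rows with run_id=run05, run_id_grp=MS5 and param=wd: loss values are 47.57, 95.54, 58.09, 95.87.
4 rows match — count = 4.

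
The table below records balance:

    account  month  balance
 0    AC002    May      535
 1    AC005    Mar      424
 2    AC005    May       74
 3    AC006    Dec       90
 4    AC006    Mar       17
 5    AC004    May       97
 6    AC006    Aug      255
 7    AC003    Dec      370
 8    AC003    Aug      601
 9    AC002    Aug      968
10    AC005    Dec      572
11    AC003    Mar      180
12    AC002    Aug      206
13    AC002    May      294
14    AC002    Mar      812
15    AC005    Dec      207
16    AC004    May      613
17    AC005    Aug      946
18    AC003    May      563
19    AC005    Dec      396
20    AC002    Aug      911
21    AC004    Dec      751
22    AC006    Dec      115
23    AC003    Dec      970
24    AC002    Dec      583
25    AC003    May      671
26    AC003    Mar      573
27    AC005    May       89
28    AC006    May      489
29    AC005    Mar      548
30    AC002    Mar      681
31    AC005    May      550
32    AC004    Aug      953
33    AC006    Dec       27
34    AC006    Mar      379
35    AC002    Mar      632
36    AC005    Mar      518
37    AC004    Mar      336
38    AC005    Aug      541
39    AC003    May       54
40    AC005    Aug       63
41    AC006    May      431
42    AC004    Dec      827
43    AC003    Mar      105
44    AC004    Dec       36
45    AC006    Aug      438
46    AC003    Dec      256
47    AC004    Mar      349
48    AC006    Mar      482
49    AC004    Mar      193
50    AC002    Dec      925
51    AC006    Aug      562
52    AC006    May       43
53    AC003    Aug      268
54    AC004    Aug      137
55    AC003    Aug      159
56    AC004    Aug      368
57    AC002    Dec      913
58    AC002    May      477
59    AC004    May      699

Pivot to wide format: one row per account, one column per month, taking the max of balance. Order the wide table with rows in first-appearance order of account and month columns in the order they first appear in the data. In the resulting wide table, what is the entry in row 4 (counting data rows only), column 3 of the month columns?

With rows in first-appearance order of account, row 4 is account=AC004. month columns in first-appearance order: May, Mar, Dec, Aug; column 3 is Dec.
Long rows with account=AC004, month=Dec: max(751, 827, 36) = 827.

827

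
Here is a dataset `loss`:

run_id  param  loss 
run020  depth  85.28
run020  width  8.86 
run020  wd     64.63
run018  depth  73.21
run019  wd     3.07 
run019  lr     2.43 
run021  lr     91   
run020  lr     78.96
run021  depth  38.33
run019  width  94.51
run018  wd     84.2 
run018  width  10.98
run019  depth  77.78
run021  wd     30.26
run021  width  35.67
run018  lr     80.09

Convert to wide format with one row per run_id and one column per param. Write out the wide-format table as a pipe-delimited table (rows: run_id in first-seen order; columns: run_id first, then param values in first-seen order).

| run_id | depth | width | wd | lr |
| run020 | 85.28 | 8.86 | 64.63 | 78.96 |
| run018 | 73.21 | 10.98 | 84.2 | 80.09 |
| run019 | 77.78 | 94.51 | 3.07 | 2.43 |
| run021 | 38.33 | 35.67 | 30.26 | 91 |

Columns: run_id plus the 4 distinct param values (depth, width, wd, lr).
For example, row run020 column depth takes loss=85.28 from the long row (run020, depth).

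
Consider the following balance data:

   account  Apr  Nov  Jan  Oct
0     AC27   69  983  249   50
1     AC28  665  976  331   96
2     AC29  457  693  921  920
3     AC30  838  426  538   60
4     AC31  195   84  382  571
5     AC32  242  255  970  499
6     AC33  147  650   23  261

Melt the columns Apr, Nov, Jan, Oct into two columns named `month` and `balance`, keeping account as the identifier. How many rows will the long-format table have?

28

7 account values × 4 melted columns = 28 rows.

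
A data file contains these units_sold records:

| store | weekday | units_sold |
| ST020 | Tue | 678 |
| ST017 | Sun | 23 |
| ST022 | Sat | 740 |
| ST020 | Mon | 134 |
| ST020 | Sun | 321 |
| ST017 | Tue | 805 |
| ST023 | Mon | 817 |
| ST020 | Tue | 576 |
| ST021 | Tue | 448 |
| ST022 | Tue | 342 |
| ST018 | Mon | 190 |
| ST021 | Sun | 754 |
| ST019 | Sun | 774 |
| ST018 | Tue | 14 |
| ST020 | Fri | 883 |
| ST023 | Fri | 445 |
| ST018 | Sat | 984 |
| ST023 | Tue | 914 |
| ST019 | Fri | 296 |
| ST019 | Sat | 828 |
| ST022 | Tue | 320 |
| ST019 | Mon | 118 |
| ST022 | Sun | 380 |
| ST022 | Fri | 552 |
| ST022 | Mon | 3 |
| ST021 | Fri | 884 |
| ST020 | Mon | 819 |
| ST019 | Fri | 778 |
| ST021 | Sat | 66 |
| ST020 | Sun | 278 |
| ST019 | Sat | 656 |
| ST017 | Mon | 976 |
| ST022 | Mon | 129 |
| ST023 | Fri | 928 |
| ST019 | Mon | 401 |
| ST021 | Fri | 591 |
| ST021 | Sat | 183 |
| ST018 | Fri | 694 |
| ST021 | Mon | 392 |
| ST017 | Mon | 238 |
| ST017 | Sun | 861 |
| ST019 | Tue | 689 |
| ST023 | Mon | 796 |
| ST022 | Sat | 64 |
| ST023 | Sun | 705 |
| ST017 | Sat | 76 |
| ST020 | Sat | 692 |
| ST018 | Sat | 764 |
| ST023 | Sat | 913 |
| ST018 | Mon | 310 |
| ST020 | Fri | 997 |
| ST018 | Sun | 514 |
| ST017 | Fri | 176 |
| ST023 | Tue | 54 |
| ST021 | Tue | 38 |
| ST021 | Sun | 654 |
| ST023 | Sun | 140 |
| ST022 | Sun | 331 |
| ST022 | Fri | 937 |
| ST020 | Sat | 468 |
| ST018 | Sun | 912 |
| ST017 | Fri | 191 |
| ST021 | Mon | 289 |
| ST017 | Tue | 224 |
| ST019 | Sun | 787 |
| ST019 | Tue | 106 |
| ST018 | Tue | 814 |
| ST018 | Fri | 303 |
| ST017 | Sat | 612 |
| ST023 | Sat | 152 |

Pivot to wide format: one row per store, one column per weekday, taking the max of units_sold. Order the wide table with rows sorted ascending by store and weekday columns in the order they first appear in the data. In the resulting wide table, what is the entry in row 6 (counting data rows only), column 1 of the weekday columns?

With rows sorted ascending by store, row 6 is store=ST022. weekday columns in first-appearance order: Tue, Sun, Sat, Mon, Fri; column 1 is Tue.
Long rows with store=ST022, weekday=Tue: max(342, 320) = 342.

342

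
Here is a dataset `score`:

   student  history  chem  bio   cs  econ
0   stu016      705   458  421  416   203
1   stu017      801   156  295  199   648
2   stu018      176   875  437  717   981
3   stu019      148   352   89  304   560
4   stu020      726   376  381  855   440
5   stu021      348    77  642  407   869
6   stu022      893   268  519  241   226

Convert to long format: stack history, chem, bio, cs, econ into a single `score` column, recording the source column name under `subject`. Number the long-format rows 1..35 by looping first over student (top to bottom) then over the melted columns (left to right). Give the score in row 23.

381

35 rows total (7 × 5). Row 23: index ⌊(23-1)/5⌋ = 4 into student → stu020; (23-1) mod 5 = 2 into the melted columns → bio.
So row 23 is (stu020, bio, 381); score = 381.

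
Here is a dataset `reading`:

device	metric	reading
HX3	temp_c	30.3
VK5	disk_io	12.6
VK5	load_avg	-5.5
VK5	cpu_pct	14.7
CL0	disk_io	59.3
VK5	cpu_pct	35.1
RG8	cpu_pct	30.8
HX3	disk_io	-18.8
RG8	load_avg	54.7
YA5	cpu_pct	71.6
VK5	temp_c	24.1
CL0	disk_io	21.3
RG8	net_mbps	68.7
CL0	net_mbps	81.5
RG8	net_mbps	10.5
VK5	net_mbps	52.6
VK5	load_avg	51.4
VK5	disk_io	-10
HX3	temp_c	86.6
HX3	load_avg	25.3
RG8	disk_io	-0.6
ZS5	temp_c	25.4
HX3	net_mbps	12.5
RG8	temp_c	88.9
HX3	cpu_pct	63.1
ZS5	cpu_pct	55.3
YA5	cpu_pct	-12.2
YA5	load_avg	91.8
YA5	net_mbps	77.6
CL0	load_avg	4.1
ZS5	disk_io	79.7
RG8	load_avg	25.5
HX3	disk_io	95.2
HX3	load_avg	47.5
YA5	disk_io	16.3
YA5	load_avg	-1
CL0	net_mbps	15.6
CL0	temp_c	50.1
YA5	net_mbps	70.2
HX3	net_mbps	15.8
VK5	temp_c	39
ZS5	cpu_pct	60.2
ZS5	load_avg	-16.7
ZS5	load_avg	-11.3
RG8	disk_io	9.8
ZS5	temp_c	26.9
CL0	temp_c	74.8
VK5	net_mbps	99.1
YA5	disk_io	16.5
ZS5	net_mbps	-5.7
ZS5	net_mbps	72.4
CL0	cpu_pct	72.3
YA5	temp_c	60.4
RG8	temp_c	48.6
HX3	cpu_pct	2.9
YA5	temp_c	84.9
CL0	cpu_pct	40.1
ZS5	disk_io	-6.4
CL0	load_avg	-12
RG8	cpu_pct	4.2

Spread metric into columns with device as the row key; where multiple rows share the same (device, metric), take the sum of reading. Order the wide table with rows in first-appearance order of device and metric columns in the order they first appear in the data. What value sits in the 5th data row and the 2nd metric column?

32.8

With rows in first-appearance order of device, row 5 is device=YA5. metric columns in first-appearance order: temp_c, disk_io, load_avg, cpu_pct, net_mbps; column 2 is disk_io.
Long rows with device=YA5, metric=disk_io: 16.3 + 16.5 = 32.8.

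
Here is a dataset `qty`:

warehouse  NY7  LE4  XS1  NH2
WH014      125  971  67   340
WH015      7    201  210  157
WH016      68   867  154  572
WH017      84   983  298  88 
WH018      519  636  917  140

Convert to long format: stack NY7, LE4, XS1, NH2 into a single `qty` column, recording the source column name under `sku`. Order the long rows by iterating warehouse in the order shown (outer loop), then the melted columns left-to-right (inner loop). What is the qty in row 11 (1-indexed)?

20 rows total (5 × 4). Row 11: index ⌊(11-1)/4⌋ = 2 into warehouse → WH016; (11-1) mod 4 = 2 into the melted columns → XS1.
So row 11 is (WH016, XS1, 154); qty = 154.

154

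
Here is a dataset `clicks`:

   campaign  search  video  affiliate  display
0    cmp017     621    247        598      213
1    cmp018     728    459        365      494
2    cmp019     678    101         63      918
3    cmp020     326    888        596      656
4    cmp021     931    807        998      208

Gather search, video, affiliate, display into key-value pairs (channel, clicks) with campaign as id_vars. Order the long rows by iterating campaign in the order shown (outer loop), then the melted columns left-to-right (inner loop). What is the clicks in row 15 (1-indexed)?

596

20 rows total (5 × 4). Row 15: index ⌊(15-1)/4⌋ = 3 into campaign → cmp020; (15-1) mod 4 = 2 into the melted columns → affiliate.
So row 15 is (cmp020, affiliate, 596); clicks = 596.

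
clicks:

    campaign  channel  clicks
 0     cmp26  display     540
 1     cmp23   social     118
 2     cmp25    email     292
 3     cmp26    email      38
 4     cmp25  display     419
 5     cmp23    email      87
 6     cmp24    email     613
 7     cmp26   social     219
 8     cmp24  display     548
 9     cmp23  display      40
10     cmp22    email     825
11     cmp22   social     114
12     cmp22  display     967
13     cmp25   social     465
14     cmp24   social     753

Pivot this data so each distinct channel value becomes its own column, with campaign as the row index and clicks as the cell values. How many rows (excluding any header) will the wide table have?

5

5 distinct campaign values → 5 rows.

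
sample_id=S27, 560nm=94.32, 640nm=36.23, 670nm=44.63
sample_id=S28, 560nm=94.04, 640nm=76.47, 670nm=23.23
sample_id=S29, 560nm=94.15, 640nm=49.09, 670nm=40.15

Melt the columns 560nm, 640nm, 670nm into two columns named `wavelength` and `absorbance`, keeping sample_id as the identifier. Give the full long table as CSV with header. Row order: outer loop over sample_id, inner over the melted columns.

sample_id,wavelength,absorbance
S27,560nm,94.32
S27,640nm,36.23
S27,670nm,44.63
S28,560nm,94.04
S28,640nm,76.47
S28,670nm,23.23
S29,560nm,94.15
S29,640nm,49.09
S29,670nm,40.15

Each (sample_id, column) pair becomes one row: 3 × 3 = 9 rows.
For example, (S27, 560nm) → absorbance=94.32.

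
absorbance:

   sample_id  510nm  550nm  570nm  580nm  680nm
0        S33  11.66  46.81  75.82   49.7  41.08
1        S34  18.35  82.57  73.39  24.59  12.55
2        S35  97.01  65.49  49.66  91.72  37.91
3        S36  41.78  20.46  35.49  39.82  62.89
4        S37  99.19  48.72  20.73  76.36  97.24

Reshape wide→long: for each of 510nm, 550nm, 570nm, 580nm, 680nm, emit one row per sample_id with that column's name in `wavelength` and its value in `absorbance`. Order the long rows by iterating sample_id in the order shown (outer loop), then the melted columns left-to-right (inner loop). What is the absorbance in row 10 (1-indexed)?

12.55

25 rows total (5 × 5). Row 10: index ⌊(10-1)/5⌋ = 1 into sample_id → S34; (10-1) mod 5 = 4 into the melted columns → 680nm.
So row 10 is (S34, 680nm, 12.55); absorbance = 12.55.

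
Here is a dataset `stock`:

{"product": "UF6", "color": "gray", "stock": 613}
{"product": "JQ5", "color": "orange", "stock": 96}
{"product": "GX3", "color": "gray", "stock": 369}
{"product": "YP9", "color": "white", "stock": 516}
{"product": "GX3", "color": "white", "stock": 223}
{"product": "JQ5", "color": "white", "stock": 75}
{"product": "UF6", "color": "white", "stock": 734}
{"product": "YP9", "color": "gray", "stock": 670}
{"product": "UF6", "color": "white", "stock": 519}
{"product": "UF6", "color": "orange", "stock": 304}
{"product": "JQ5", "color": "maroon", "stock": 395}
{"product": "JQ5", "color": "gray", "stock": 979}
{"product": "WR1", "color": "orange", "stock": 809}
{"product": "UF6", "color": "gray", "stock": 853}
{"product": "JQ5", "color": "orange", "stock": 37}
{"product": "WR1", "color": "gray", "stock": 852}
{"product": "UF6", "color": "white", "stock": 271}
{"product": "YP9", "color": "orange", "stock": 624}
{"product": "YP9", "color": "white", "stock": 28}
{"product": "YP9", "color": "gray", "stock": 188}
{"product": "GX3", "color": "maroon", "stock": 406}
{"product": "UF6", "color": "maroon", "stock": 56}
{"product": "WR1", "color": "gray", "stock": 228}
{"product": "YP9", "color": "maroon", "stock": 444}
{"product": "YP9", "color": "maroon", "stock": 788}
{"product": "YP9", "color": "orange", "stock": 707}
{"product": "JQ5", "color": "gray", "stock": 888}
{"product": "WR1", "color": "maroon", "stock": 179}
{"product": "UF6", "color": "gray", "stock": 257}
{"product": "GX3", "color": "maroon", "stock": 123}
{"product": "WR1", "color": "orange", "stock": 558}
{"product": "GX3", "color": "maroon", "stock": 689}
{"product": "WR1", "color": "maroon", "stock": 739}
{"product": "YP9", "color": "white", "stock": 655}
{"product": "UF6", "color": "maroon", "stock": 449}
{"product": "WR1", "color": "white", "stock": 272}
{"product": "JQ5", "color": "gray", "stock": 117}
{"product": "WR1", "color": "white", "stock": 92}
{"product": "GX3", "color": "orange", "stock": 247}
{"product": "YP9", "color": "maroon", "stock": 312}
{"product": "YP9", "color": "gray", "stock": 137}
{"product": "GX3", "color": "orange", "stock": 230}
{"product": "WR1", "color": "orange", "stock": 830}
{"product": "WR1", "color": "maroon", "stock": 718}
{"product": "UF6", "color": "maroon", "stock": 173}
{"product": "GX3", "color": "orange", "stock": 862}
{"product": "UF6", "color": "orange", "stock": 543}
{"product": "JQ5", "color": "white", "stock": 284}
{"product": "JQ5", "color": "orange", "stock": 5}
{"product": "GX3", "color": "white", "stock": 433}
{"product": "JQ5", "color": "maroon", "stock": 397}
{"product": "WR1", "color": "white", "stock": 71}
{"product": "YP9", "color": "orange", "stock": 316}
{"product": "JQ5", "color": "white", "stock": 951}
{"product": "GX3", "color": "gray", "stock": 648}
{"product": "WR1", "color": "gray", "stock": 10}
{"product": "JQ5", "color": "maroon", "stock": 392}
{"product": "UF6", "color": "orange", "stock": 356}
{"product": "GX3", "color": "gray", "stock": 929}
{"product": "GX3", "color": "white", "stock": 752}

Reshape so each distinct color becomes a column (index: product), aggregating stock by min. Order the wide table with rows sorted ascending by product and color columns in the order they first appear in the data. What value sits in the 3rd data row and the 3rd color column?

With rows sorted ascending by product, row 3 is product=UF6. color columns in first-appearance order: gray, orange, white, maroon; column 3 is white.
Long rows with product=UF6, color=white: min(734, 519, 271) = 271.

271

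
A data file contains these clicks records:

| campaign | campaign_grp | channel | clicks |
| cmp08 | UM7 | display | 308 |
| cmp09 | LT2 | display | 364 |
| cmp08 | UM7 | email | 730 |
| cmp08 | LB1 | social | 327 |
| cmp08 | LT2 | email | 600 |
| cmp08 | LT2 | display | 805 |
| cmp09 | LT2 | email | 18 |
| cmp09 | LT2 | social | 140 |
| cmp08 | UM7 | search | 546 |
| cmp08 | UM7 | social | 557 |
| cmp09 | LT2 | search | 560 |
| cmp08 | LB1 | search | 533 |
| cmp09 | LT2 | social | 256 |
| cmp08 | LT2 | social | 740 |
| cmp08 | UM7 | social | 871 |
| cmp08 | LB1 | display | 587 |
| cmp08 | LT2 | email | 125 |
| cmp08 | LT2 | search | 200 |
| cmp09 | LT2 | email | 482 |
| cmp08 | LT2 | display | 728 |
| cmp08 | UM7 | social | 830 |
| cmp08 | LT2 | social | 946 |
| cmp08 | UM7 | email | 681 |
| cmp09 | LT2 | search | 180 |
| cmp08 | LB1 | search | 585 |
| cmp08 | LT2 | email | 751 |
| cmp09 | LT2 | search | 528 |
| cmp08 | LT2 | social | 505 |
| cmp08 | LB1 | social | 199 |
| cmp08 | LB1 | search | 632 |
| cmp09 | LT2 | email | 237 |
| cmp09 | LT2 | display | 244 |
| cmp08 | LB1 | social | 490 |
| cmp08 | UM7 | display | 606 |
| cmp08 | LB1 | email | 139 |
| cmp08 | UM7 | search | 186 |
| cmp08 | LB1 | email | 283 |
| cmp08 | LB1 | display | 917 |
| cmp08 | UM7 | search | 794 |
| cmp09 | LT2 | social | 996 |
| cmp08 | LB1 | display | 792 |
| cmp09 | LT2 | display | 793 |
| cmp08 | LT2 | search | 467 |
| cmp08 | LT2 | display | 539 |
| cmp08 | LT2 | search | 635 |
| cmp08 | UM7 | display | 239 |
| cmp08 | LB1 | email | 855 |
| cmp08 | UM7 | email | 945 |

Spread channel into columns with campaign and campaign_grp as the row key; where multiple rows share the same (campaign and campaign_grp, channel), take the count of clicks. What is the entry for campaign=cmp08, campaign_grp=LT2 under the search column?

3

Rows with campaign=cmp08, campaign_grp=LT2 and channel=search: clicks values are 200, 467, 635.
3 rows match — count = 3.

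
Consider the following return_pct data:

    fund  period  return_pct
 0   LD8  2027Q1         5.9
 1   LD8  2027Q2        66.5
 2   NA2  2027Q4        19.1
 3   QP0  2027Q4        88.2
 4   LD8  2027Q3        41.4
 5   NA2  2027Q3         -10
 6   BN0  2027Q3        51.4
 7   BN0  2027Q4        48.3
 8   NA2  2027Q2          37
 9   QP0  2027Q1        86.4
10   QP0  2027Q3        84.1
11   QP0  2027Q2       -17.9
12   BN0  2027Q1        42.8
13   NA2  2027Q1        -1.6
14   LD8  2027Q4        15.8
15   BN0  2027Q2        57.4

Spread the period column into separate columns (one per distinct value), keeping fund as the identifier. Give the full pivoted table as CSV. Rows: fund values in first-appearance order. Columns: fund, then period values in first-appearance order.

fund,2027Q1,2027Q2,2027Q4,2027Q3
LD8,5.9,66.5,15.8,41.4
NA2,-1.6,37,19.1,-10
QP0,86.4,-17.9,88.2,84.1
BN0,42.8,57.4,48.3,51.4

Columns: fund plus the 4 distinct period values (2027Q1, 2027Q2, 2027Q4, 2027Q3).
For example, row LD8 column 2027Q1 takes return_pct=5.9 from the long row (LD8, 2027Q1).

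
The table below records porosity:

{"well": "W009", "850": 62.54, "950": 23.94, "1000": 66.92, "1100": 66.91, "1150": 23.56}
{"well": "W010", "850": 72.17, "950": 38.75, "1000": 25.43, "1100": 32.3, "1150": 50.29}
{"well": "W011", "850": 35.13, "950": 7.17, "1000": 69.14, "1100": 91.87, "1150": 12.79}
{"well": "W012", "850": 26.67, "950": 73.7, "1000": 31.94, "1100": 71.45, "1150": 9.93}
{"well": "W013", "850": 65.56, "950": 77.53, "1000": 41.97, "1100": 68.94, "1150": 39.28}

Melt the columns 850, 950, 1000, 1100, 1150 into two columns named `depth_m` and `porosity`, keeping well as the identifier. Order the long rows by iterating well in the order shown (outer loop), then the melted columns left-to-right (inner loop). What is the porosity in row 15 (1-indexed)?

12.79

25 rows total (5 × 5). Row 15: index ⌊(15-1)/5⌋ = 2 into well → W011; (15-1) mod 5 = 4 into the melted columns → 1150.
So row 15 is (W011, 1150, 12.79); porosity = 12.79.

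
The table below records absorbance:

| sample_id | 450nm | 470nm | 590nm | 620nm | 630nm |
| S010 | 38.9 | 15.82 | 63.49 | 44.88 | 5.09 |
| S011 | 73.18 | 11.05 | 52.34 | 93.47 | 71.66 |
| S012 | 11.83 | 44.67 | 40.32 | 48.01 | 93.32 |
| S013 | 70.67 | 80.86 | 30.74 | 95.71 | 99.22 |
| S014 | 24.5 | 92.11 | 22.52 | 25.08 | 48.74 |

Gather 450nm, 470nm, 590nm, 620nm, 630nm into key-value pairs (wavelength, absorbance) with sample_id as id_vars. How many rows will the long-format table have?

5 sample_id values × 5 melted columns = 25 rows.

25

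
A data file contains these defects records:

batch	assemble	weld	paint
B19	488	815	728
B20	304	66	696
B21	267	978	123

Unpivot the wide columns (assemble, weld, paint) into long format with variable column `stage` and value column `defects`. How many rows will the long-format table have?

9

3 batch values × 3 melted columns = 9 rows.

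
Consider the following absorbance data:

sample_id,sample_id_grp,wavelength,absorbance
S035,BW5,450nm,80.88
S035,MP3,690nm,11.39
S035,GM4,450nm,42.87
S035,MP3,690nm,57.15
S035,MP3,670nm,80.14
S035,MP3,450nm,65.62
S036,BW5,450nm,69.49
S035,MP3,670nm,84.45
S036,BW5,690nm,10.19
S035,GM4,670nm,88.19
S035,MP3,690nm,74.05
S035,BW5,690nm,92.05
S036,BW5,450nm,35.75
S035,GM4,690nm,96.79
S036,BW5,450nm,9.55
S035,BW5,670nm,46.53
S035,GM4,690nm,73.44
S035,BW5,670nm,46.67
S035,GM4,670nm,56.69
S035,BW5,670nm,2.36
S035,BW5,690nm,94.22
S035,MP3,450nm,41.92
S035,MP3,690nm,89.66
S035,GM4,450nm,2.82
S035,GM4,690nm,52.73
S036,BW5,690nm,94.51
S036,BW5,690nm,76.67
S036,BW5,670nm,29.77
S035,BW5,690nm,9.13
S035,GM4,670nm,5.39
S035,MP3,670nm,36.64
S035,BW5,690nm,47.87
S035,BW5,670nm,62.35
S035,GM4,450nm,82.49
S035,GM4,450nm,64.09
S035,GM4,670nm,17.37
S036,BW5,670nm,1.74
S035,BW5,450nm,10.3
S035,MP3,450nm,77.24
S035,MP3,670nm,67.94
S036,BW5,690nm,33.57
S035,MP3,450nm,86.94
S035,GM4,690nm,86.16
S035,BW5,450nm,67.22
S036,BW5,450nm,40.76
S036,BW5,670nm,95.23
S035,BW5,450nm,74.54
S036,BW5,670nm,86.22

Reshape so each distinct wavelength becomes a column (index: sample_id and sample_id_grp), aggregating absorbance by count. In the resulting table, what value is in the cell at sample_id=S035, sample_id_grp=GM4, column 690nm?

4

Rows with sample_id=S035, sample_id_grp=GM4 and wavelength=690nm: absorbance values are 96.79, 73.44, 52.73, 86.16.
4 rows match — count = 4.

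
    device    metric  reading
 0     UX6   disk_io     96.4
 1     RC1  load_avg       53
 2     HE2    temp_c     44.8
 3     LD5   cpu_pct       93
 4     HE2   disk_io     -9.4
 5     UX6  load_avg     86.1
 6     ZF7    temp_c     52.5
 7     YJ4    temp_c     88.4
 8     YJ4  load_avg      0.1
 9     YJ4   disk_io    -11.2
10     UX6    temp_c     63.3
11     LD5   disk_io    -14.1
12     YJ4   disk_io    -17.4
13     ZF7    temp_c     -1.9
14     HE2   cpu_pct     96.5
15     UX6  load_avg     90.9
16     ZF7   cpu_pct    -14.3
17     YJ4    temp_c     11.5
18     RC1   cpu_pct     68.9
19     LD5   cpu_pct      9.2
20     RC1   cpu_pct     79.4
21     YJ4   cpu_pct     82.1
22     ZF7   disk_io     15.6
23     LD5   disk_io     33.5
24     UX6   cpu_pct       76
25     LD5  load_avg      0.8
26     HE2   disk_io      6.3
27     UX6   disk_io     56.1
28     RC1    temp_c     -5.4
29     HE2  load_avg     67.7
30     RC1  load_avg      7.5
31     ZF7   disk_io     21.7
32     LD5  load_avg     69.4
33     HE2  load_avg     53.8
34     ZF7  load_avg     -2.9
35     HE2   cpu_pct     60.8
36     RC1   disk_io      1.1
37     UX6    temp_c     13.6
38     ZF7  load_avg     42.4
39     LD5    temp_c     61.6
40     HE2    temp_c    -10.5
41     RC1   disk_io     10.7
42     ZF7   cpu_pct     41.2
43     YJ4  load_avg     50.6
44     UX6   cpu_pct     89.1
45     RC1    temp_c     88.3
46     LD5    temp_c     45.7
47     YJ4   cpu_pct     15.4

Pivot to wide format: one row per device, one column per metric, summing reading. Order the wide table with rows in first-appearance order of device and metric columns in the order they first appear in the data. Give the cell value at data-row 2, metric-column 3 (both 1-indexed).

With rows in first-appearance order of device, row 2 is device=RC1. metric columns in first-appearance order: disk_io, load_avg, temp_c, cpu_pct; column 3 is temp_c.
Long rows with device=RC1, metric=temp_c: -5.4 + 88.3 = 82.9.

82.9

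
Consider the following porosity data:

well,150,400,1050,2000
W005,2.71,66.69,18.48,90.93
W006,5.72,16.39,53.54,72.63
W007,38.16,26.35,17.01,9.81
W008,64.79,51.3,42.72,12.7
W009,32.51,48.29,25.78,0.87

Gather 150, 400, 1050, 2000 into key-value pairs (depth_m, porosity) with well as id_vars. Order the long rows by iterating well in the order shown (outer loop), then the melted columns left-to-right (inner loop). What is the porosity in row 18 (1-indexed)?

48.29

20 rows total (5 × 4). Row 18: index ⌊(18-1)/4⌋ = 4 into well → W009; (18-1) mod 4 = 1 into the melted columns → 400.
So row 18 is (W009, 400, 48.29); porosity = 48.29.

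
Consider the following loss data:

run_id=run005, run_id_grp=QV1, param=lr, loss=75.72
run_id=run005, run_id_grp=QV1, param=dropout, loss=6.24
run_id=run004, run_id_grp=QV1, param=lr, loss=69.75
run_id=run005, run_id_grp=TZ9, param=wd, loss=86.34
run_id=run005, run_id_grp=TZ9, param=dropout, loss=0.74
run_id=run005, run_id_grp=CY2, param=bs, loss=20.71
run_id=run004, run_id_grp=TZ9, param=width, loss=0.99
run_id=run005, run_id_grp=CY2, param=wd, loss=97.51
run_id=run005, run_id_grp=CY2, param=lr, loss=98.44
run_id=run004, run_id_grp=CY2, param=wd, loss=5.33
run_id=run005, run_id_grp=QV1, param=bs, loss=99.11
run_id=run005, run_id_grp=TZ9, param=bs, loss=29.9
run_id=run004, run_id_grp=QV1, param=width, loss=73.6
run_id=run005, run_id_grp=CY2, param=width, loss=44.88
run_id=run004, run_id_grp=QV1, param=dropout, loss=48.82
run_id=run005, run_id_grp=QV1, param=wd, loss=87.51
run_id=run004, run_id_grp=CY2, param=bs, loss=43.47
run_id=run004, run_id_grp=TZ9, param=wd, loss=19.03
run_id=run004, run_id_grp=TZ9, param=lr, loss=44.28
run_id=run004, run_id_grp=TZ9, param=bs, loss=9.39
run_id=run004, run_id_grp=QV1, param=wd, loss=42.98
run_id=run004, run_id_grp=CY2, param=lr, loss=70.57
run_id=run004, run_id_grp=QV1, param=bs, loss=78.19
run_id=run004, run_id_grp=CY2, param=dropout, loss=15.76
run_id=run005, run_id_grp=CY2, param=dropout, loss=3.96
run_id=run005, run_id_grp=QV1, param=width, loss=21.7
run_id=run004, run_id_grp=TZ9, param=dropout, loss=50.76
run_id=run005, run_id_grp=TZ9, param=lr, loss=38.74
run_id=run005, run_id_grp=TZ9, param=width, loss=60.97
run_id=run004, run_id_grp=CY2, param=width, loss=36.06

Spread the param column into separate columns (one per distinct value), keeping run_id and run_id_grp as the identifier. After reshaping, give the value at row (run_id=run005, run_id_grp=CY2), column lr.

98.44

Wide layout: rows indexed by run_id and run_id_grp, columns are the 5 distinct param values (lr, dropout, wd, bs, width).
Cell (run_id=run005, run_id_grp=CY2, param=lr) draws from the long row where run_id=run005, run_id_grp=CY2 and param=lr, which has loss=98.44.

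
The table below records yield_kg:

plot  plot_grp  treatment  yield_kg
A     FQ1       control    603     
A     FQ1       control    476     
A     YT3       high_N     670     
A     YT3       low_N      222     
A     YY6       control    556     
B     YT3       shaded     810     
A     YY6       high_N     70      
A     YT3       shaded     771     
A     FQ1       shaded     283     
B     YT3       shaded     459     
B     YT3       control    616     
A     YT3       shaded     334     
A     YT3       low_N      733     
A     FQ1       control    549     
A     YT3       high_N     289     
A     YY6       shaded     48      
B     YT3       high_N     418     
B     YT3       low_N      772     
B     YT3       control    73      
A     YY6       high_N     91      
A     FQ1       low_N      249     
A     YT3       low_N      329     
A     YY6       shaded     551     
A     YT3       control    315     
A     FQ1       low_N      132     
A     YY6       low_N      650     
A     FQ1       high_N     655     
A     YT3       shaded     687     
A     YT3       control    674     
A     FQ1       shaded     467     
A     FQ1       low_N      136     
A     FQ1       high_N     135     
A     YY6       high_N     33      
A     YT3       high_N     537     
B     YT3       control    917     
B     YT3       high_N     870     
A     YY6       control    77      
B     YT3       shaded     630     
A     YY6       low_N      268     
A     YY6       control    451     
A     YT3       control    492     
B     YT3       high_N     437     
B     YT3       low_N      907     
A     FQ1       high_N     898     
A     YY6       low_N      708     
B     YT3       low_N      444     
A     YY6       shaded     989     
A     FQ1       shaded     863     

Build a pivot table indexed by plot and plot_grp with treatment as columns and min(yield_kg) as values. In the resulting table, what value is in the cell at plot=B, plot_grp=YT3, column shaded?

Rows with plot=B, plot_grp=YT3 and treatment=shaded: yield_kg values are 810, 459, 630.
min(810, 459, 630) = 459.

459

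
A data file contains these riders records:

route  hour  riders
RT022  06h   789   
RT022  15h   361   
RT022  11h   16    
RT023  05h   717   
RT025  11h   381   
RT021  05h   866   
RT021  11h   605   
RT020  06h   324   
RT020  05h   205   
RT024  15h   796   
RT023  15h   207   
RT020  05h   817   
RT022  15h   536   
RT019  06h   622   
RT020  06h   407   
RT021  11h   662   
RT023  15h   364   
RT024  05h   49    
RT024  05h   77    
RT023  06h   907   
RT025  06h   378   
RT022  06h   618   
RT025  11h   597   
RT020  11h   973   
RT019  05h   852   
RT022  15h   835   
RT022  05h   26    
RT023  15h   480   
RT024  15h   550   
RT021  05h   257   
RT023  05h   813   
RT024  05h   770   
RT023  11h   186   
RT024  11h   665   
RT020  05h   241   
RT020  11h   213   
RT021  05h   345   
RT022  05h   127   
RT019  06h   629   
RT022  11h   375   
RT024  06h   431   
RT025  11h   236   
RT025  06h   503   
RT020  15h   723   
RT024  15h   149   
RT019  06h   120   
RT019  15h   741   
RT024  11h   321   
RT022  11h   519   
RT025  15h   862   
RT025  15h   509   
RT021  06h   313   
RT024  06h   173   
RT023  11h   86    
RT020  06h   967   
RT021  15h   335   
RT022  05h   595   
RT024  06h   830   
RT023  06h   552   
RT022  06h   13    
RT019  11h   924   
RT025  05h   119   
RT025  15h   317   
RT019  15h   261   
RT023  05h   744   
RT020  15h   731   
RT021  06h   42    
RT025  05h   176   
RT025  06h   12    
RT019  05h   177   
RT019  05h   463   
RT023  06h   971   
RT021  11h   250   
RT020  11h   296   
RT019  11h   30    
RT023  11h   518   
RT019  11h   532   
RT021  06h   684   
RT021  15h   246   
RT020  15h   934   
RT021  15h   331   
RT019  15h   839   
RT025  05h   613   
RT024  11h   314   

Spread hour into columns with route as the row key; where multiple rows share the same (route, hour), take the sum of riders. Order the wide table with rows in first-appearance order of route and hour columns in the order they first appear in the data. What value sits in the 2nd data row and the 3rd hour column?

With rows in first-appearance order of route, row 2 is route=RT023. hour columns in first-appearance order: 06h, 15h, 11h, 05h; column 3 is 11h.
Long rows with route=RT023, hour=11h: 186 + 86 + 518 = 790.

790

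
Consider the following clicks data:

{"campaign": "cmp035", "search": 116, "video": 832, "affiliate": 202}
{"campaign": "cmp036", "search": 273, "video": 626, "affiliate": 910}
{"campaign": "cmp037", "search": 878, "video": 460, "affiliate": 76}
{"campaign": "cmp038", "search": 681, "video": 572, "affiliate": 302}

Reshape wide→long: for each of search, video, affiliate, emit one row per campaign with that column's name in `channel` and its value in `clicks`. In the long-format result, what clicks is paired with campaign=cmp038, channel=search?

681

Unpivoting turns each (campaign, wide-column) pair into one long row.
The wide cell at row cmp038, column search holds 681, so the long row (cmp038, search) has clicks=681.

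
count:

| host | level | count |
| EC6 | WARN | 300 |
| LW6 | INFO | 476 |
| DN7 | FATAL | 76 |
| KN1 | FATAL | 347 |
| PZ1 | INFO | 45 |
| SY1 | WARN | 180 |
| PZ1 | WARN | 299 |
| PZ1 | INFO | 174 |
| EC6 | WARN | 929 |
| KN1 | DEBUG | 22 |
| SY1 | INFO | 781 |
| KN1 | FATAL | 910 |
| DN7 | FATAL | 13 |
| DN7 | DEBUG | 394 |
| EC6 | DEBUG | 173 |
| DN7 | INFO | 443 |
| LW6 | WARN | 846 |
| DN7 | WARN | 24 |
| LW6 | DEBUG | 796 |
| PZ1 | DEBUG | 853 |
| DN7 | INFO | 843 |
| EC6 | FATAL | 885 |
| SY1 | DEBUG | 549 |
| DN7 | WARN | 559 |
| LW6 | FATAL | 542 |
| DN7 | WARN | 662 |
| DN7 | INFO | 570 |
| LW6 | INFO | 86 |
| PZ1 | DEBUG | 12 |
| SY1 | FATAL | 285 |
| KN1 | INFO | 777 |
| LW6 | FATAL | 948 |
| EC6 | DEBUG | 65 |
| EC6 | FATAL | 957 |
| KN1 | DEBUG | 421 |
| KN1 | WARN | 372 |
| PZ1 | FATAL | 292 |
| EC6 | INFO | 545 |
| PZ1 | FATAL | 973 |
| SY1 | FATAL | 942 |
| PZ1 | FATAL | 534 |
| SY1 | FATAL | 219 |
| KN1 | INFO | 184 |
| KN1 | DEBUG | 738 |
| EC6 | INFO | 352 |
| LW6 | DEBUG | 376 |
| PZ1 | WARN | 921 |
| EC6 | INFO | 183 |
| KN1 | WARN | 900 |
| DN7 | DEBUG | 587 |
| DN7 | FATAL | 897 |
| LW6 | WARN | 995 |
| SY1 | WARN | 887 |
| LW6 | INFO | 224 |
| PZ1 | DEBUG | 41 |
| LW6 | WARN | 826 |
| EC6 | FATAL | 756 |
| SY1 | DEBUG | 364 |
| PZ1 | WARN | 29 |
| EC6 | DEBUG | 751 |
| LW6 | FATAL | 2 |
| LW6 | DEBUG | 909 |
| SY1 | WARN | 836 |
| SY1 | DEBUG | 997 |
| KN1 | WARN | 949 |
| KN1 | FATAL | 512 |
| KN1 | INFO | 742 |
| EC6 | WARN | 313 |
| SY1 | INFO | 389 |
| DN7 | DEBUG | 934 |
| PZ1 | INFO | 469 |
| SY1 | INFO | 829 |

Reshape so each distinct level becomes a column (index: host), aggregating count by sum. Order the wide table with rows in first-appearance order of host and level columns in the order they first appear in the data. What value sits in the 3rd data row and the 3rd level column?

With rows in first-appearance order of host, row 3 is host=DN7. level columns in first-appearance order: WARN, INFO, FATAL, DEBUG; column 3 is FATAL.
Long rows with host=DN7, level=FATAL: 76 + 13 + 897 = 986.

986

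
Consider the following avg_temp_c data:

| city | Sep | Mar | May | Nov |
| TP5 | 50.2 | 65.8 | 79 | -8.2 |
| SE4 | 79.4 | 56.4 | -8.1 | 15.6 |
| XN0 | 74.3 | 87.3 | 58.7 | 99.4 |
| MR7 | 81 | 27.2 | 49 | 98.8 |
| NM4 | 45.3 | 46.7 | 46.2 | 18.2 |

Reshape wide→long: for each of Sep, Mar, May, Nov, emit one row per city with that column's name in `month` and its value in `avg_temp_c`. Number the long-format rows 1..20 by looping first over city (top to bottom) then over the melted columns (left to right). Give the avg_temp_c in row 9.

20 rows total (5 × 4). Row 9: index ⌊(9-1)/4⌋ = 2 into city → XN0; (9-1) mod 4 = 0 into the melted columns → Sep.
So row 9 is (XN0, Sep, 74.3); avg_temp_c = 74.3.

74.3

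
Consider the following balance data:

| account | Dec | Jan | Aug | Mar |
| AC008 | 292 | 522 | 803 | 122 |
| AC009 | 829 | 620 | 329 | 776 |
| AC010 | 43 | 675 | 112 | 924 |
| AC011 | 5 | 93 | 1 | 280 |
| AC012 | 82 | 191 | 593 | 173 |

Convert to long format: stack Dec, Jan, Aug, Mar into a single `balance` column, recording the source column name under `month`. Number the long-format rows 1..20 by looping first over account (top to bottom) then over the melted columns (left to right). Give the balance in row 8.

776

20 rows total (5 × 4). Row 8: index ⌊(8-1)/4⌋ = 1 into account → AC009; (8-1) mod 4 = 3 into the melted columns → Mar.
So row 8 is (AC009, Mar, 776); balance = 776.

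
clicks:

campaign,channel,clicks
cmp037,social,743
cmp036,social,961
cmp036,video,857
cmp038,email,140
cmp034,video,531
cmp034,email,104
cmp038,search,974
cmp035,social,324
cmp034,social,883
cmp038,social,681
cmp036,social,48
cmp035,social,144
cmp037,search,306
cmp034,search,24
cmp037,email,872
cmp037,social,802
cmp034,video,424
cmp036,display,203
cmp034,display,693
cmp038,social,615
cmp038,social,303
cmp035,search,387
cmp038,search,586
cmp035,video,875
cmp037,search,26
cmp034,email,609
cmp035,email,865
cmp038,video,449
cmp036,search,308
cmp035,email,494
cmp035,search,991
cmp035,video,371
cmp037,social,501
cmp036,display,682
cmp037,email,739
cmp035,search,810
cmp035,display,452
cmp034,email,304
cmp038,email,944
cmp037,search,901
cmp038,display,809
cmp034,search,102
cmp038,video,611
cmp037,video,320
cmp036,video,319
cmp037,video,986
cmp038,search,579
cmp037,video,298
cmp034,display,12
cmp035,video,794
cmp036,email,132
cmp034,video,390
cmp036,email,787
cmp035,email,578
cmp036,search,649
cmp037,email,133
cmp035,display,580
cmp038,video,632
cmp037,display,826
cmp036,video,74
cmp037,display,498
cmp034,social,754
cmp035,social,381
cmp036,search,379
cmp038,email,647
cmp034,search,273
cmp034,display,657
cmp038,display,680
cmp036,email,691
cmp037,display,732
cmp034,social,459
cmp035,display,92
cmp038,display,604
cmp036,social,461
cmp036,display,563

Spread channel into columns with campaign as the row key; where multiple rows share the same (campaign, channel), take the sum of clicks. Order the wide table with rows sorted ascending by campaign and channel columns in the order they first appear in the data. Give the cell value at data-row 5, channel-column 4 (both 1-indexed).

With rows sorted ascending by campaign, row 5 is campaign=cmp038. channel columns in first-appearance order: social, video, email, search, display; column 4 is search.
Long rows with campaign=cmp038, channel=search: 974 + 586 + 579 = 2139.

2139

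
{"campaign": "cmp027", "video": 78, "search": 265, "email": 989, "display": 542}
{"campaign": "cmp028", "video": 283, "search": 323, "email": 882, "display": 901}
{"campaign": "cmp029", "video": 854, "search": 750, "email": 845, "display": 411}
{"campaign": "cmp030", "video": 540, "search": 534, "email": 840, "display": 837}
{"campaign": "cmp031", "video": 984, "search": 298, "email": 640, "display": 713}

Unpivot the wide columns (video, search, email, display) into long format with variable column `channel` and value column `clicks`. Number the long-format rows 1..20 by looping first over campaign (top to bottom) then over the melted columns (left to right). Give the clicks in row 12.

411

20 rows total (5 × 4). Row 12: index ⌊(12-1)/4⌋ = 2 into campaign → cmp029; (12-1) mod 4 = 3 into the melted columns → display.
So row 12 is (cmp029, display, 411); clicks = 411.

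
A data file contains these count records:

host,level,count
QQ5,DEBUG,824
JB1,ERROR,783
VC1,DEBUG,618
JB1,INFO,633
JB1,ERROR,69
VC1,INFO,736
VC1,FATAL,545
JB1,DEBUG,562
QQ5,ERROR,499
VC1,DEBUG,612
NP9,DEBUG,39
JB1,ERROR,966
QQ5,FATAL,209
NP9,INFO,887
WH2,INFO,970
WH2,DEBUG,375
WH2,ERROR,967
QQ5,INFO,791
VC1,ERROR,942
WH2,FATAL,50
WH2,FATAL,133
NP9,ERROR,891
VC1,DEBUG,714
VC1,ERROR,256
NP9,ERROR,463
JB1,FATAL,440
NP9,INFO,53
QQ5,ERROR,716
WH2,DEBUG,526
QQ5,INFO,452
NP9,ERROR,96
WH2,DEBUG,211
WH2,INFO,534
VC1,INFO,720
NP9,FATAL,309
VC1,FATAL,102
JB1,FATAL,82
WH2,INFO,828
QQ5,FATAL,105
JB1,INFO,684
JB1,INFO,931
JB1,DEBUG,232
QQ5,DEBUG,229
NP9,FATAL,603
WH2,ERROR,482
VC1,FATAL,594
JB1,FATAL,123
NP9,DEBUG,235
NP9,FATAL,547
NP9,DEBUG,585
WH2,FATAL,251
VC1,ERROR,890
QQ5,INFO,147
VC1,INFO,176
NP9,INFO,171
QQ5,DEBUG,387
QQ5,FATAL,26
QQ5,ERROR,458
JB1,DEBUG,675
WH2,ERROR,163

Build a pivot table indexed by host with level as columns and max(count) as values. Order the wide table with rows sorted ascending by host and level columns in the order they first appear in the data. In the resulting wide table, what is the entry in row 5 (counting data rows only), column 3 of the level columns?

970

With rows sorted ascending by host, row 5 is host=WH2. level columns in first-appearance order: DEBUG, ERROR, INFO, FATAL; column 3 is INFO.
Long rows with host=WH2, level=INFO: max(970, 534, 828) = 970.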